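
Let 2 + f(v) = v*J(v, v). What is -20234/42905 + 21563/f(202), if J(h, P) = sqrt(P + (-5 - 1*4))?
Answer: -78747914141/168942041520 + 2177863*sqrt(193)/3937584 ≈ 7.2177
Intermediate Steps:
J(h, P) = sqrt(-9 + P) (J(h, P) = sqrt(P + (-5 - 4)) = sqrt(P - 9) = sqrt(-9 + P))
f(v) = -2 + v*sqrt(-9 + v)
-20234/42905 + 21563/f(202) = -20234/42905 + 21563/(-2 + 202*sqrt(-9 + 202)) = -20234*1/42905 + 21563/(-2 + 202*sqrt(193)) = -20234/42905 + 21563/(-2 + 202*sqrt(193))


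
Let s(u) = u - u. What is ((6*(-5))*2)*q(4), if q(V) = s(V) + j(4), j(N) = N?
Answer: -240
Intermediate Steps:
s(u) = 0
q(V) = 4 (q(V) = 0 + 4 = 4)
((6*(-5))*2)*q(4) = ((6*(-5))*2)*4 = -30*2*4 = -60*4 = -240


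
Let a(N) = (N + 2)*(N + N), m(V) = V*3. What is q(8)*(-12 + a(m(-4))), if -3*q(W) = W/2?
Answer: -304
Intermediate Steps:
q(W) = -W/6 (q(W) = -W/(3*2) = -W/6)
m(V) = 3*V
a(N) = 2*N*(2 + N) (a(N) = (2 + N)*(2*N) = 2*N*(2 + N))
q(8)*(-12 + a(m(-4))) = (-⅙*8)*(-12 + 2*(3*(-4))*(2 + 3*(-4))) = -4*(-12 + 2*(-12)*(2 - 12))/3 = -4*(-12 + 2*(-12)*(-10))/3 = -4*(-12 + 240)/3 = -4/3*228 = -304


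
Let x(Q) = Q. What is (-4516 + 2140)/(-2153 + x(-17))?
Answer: 1188/1085 ≈ 1.0949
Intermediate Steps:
(-4516 + 2140)/(-2153 + x(-17)) = (-4516 + 2140)/(-2153 - 17) = -2376/(-2170) = -2376*(-1/2170) = 1188/1085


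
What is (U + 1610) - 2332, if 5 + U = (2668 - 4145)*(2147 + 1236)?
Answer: -4997418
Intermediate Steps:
U = -4996696 (U = -5 + (2668 - 4145)*(2147 + 1236) = -5 - 1477*3383 = -5 - 4996691 = -4996696)
(U + 1610) - 2332 = (-4996696 + 1610) - 2332 = -4995086 - 2332 = -4997418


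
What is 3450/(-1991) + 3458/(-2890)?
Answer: -8427689/2876995 ≈ -2.9293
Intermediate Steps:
3450/(-1991) + 3458/(-2890) = 3450*(-1/1991) + 3458*(-1/2890) = -3450/1991 - 1729/1445 = -8427689/2876995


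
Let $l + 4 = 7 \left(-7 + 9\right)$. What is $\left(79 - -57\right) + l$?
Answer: $146$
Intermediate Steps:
$l = 10$ ($l = -4 + 7 \left(-7 + 9\right) = -4 + 7 \cdot 2 = -4 + 14 = 10$)
$\left(79 - -57\right) + l = \left(79 - -57\right) + 10 = \left(79 + 57\right) + 10 = 136 + 10 = 146$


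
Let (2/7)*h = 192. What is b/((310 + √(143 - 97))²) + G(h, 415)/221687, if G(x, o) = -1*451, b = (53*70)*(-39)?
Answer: -896669514634/593892708843 + 1067950*√46/109837749 ≈ -1.4439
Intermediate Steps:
b = -144690 (b = 3710*(-39) = -144690)
h = 672 (h = (7/2)*192 = 672)
G(x, o) = -451
b/((310 + √(143 - 97))²) + G(h, 415)/221687 = -144690/(310 + √(143 - 97))² - 451/221687 = -144690/(310 + √46)² - 451*1/221687 = -144690/(310 + √46)² - 11/5407 = -11/5407 - 144690/(310 + √46)²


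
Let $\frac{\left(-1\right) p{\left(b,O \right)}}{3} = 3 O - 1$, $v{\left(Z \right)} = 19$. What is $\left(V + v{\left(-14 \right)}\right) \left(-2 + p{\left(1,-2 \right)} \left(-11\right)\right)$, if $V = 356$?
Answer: $-87375$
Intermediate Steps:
$p{\left(b,O \right)} = 3 - 9 O$ ($p{\left(b,O \right)} = - 3 \left(3 O - 1\right) = - 3 \left(-1 + 3 O\right) = 3 - 9 O$)
$\left(V + v{\left(-14 \right)}\right) \left(-2 + p{\left(1,-2 \right)} \left(-11\right)\right) = \left(356 + 19\right) \left(-2 + \left(3 - -18\right) \left(-11\right)\right) = 375 \left(-2 + \left(3 + 18\right) \left(-11\right)\right) = 375 \left(-2 + 21 \left(-11\right)\right) = 375 \left(-2 - 231\right) = 375 \left(-233\right) = -87375$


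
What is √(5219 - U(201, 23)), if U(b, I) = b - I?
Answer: 71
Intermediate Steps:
√(5219 - U(201, 23)) = √(5219 - (201 - 1*23)) = √(5219 - (201 - 23)) = √(5219 - 1*178) = √(5219 - 178) = √5041 = 71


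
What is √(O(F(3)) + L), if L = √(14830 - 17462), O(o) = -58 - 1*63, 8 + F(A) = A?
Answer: √(-121 + 2*I*√658) ≈ 2.2833 + 11.234*I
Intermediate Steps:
F(A) = -8 + A
O(o) = -121 (O(o) = -58 - 63 = -121)
L = 2*I*√658 (L = √(-2632) = 2*I*√658 ≈ 51.303*I)
√(O(F(3)) + L) = √(-121 + 2*I*√658)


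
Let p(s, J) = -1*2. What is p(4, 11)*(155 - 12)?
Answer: -286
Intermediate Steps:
p(s, J) = -2
p(4, 11)*(155 - 12) = -2*(155 - 12) = -2*143 = -286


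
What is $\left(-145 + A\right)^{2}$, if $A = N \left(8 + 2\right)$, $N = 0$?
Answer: $21025$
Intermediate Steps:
$A = 0$ ($A = 0 \left(8 + 2\right) = 0 \cdot 10 = 0$)
$\left(-145 + A\right)^{2} = \left(-145 + 0\right)^{2} = \left(-145\right)^{2} = 21025$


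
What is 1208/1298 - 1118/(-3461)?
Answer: 2816026/2246189 ≈ 1.2537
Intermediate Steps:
1208/1298 - 1118/(-3461) = 1208*(1/1298) - 1118*(-1/3461) = 604/649 + 1118/3461 = 2816026/2246189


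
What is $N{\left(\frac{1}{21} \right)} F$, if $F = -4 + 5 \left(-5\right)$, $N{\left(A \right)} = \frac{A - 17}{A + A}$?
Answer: $5162$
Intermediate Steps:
$N{\left(A \right)} = \frac{-17 + A}{2 A}$
$F = -29$ ($F = -4 - 25 = -29$)
$N{\left(\frac{1}{21} \right)} F = \frac{-17 + \frac{1}{21}}{2 \cdot \frac{1}{21}} \left(-29\right) = \frac{\frac{1}{\frac{1}{21}} \left(-17 + \frac{1}{21}\right)}{2} \left(-29\right) = \frac{1}{2} \cdot 21 \left(- \frac{356}{21}\right) \left(-29\right) = \left(-178\right) \left(-29\right) = 5162$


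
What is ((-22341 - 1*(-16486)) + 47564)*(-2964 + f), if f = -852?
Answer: -159161544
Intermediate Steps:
((-22341 - 1*(-16486)) + 47564)*(-2964 + f) = ((-22341 - 1*(-16486)) + 47564)*(-2964 - 852) = ((-22341 + 16486) + 47564)*(-3816) = (-5855 + 47564)*(-3816) = 41709*(-3816) = -159161544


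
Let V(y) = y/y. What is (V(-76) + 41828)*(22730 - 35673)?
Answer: -541392747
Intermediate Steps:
V(y) = 1
(V(-76) + 41828)*(22730 - 35673) = (1 + 41828)*(22730 - 35673) = 41829*(-12943) = -541392747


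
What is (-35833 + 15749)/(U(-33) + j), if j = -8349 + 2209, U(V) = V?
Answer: 20084/6173 ≈ 3.2535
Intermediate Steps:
j = -6140
(-35833 + 15749)/(U(-33) + j) = (-35833 + 15749)/(-33 - 6140) = -20084/(-6173) = -20084*(-1/6173) = 20084/6173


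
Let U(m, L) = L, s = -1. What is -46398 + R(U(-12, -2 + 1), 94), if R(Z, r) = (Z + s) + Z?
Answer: -46401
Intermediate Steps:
R(Z, r) = -1 + 2*Z (R(Z, r) = (Z - 1) + Z = (-1 + Z) + Z = -1 + 2*Z)
-46398 + R(U(-12, -2 + 1), 94) = -46398 + (-1 + 2*(-2 + 1)) = -46398 + (-1 + 2*(-1)) = -46398 + (-1 - 2) = -46398 - 3 = -46401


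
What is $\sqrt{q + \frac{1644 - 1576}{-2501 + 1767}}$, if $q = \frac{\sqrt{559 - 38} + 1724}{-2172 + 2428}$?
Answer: $\frac{\sqrt{229009468 + 134689 \sqrt{521}}}{5872} \approx 2.5944$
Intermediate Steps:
$q = \frac{431}{64} + \frac{\sqrt{521}}{256}$ ($q = \frac{\sqrt{521} + 1724}{256} = \left(1724 + \sqrt{521}\right) \frac{1}{256} = \frac{431}{64} + \frac{\sqrt{521}}{256} \approx 6.8235$)
$\sqrt{q + \frac{1644 - 1576}{-2501 + 1767}} = \sqrt{\left(\frac{431}{64} + \frac{\sqrt{521}}{256}\right) + \frac{1644 - 1576}{-2501 + 1767}} = \sqrt{\left(\frac{431}{64} + \frac{\sqrt{521}}{256}\right) + \frac{68}{-734}} = \sqrt{\left(\frac{431}{64} + \frac{\sqrt{521}}{256}\right) + 68 \left(- \frac{1}{734}\right)} = \sqrt{\left(\frac{431}{64} + \frac{\sqrt{521}}{256}\right) - \frac{34}{367}} = \sqrt{\frac{156001}{23488} + \frac{\sqrt{521}}{256}}$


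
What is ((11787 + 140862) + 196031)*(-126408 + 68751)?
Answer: -20103842760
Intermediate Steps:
((11787 + 140862) + 196031)*(-126408 + 68751) = (152649 + 196031)*(-57657) = 348680*(-57657) = -20103842760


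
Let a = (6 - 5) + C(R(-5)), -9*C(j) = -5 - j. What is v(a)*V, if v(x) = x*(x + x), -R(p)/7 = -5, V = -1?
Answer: -4802/81 ≈ -59.284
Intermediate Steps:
R(p) = 35 (R(p) = -7*(-5) = 35)
C(j) = 5/9 + j/9 (C(j) = -(-5 - j)/9 = 5/9 + j/9)
a = 49/9 (a = (6 - 5) + (5/9 + (1/9)*35) = 1 + (5/9 + 35/9) = 1 + 40/9 = 49/9 ≈ 5.4444)
v(x) = 2*x**2 (v(x) = x*(2*x) = 2*x**2)
v(a)*V = (2*(49/9)**2)*(-1) = (2*(2401/81))*(-1) = (4802/81)*(-1) = -4802/81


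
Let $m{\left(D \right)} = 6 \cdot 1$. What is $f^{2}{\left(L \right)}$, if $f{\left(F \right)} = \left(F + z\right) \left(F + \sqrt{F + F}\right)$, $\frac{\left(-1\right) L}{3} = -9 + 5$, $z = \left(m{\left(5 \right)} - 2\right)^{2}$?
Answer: $131712 + 37632 \sqrt{6} \approx 2.2389 \cdot 10^{5}$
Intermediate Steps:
$m{\left(D \right)} = 6$
$z = 16$ ($z = \left(6 - 2\right)^{2} = 4^{2} = 16$)
$L = 12$ ($L = - 3 \left(-9 + 5\right) = \left(-3\right) \left(-4\right) = 12$)
$f{\left(F \right)} = \left(16 + F\right) \left(F + \sqrt{2} \sqrt{F}\right)$ ($f{\left(F \right)} = \left(F + 16\right) \left(F + \sqrt{F + F}\right) = \left(16 + F\right) \left(F + \sqrt{2 F}\right) = \left(16 + F\right) \left(F + \sqrt{2} \sqrt{F}\right)$)
$f^{2}{\left(L \right)} = \left(12^{2} + 16 \cdot 12 + \sqrt{2} \cdot 12^{\frac{3}{2}} + 16 \sqrt{2} \sqrt{12}\right)^{2} = \left(144 + 192 + \sqrt{2} \cdot 24 \sqrt{3} + 16 \sqrt{2} \cdot 2 \sqrt{3}\right)^{2} = \left(144 + 192 + 24 \sqrt{6} + 32 \sqrt{6}\right)^{2} = \left(336 + 56 \sqrt{6}\right)^{2}$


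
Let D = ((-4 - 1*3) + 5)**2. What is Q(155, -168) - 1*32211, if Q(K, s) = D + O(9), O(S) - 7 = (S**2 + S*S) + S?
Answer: -32029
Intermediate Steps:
D = 4 (D = ((-4 - 3) + 5)**2 = (-7 + 5)**2 = (-2)**2 = 4)
O(S) = 7 + S + 2*S**2 (O(S) = 7 + ((S**2 + S*S) + S) = 7 + ((S**2 + S**2) + S) = 7 + (2*S**2 + S) = 7 + (S + 2*S**2) = 7 + S + 2*S**2)
Q(K, s) = 182 (Q(K, s) = 4 + (7 + 9 + 2*9**2) = 4 + (7 + 9 + 2*81) = 4 + (7 + 9 + 162) = 4 + 178 = 182)
Q(155, -168) - 1*32211 = 182 - 1*32211 = 182 - 32211 = -32029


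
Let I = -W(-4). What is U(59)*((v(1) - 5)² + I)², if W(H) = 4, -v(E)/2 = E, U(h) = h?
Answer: 119475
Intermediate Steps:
v(E) = -2*E
I = -4 (I = -1*4 = -4)
U(59)*((v(1) - 5)² + I)² = 59*((-2*1 - 5)² - 4)² = 59*((-2 - 5)² - 4)² = 59*((-7)² - 4)² = 59*(49 - 4)² = 59*45² = 59*2025 = 119475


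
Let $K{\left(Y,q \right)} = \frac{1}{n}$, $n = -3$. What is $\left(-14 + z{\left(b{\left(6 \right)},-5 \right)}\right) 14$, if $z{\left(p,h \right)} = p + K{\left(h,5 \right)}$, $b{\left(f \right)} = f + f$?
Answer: $- \frac{98}{3} \approx -32.667$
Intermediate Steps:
$b{\left(f \right)} = 2 f$
$K{\left(Y,q \right)} = - \frac{1}{3}$ ($K{\left(Y,q \right)} = \frac{1}{-3} = - \frac{1}{3}$)
$z{\left(p,h \right)} = - \frac{1}{3} + p$ ($z{\left(p,h \right)} = p - \frac{1}{3} = - \frac{1}{3} + p$)
$\left(-14 + z{\left(b{\left(6 \right)},-5 \right)}\right) 14 = \left(-14 + \left(- \frac{1}{3} + 2 \cdot 6\right)\right) 14 = \left(-14 + \left(- \frac{1}{3} + 12\right)\right) 14 = \left(-14 + \frac{35}{3}\right) 14 = \left(- \frac{7}{3}\right) 14 = - \frac{98}{3}$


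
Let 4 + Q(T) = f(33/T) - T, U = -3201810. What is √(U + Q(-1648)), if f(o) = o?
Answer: I*√543208980903/412 ≈ 1788.9*I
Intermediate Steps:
Q(T) = -4 - T + 33/T (Q(T) = -4 + (33/T - T) = -4 + (-T + 33/T) = -4 - T + 33/T)
√(U + Q(-1648)) = √(-3201810 + (-4 - 1*(-1648) + 33/(-1648))) = √(-3201810 + (-4 + 1648 + 33*(-1/1648))) = √(-3201810 + (-4 + 1648 - 33/1648)) = √(-3201810 + 2709279/1648) = √(-5273873601/1648) = I*√543208980903/412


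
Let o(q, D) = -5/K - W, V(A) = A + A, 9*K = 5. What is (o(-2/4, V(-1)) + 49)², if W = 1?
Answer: 1521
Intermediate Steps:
K = 5/9 (K = (⅑)*5 = 5/9 ≈ 0.55556)
V(A) = 2*A
o(q, D) = -10 (o(q, D) = -5/5/9 - 1*1 = -5*9/5 - 1 = -9 - 1 = -10)
(o(-2/4, V(-1)) + 49)² = (-10 + 49)² = 39² = 1521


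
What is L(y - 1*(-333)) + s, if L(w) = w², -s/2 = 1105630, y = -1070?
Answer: -1668091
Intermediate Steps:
s = -2211260 (s = -2*1105630 = -2211260)
L(y - 1*(-333)) + s = (-1070 - 1*(-333))² - 2211260 = (-1070 + 333)² - 2211260 = (-737)² - 2211260 = 543169 - 2211260 = -1668091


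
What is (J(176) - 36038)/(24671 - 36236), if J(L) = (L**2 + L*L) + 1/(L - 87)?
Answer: -2306347/1029285 ≈ -2.2407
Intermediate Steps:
J(L) = 1/(-87 + L) + 2*L**2 (J(L) = (L**2 + L**2) + 1/(-87 + L) = 2*L**2 + 1/(-87 + L) = 1/(-87 + L) + 2*L**2)
(J(176) - 36038)/(24671 - 36236) = ((1 - 174*176**2 + 2*176**3)/(-87 + 176) - 36038)/(24671 - 36236) = ((1 - 174*30976 + 2*5451776)/89 - 36038)/(-11565) = ((1 - 5389824 + 10903552)/89 - 36038)*(-1/11565) = ((1/89)*5513729 - 36038)*(-1/11565) = (5513729/89 - 36038)*(-1/11565) = (2306347/89)*(-1/11565) = -2306347/1029285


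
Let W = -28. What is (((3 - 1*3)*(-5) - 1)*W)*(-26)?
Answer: -728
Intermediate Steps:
(((3 - 1*3)*(-5) - 1)*W)*(-26) = (((3 - 1*3)*(-5) - 1)*(-28))*(-26) = (((3 - 3)*(-5) - 1)*(-28))*(-26) = ((0*(-5) - 1)*(-28))*(-26) = ((0 - 1)*(-28))*(-26) = -1*(-28)*(-26) = 28*(-26) = -728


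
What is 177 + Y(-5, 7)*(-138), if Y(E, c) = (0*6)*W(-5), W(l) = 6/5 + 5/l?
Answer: 177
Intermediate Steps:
W(l) = 6/5 + 5/l (W(l) = 6*(⅕) + 5/l = 6/5 + 5/l)
Y(E, c) = 0 (Y(E, c) = (0*6)*(6/5 + 5/(-5)) = 0*(6/5 + 5*(-⅕)) = 0*(6/5 - 1) = 0*(⅕) = 0)
177 + Y(-5, 7)*(-138) = 177 + 0*(-138) = 177 + 0 = 177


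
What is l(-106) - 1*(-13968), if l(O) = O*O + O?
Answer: 25098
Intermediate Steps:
l(O) = O + O² (l(O) = O² + O = O + O²)
l(-106) - 1*(-13968) = -106*(1 - 106) - 1*(-13968) = -106*(-105) + 13968 = 11130 + 13968 = 25098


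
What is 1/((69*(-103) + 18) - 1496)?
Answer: -1/8585 ≈ -0.00011648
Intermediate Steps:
1/((69*(-103) + 18) - 1496) = 1/((-7107 + 18) - 1496) = 1/(-7089 - 1496) = 1/(-8585) = -1/8585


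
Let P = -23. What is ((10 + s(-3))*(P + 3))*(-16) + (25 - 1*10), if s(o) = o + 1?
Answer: 2575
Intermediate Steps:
s(o) = 1 + o
((10 + s(-3))*(P + 3))*(-16) + (25 - 1*10) = ((10 + (1 - 3))*(-23 + 3))*(-16) + (25 - 1*10) = ((10 - 2)*(-20))*(-16) + (25 - 10) = (8*(-20))*(-16) + 15 = -160*(-16) + 15 = 2560 + 15 = 2575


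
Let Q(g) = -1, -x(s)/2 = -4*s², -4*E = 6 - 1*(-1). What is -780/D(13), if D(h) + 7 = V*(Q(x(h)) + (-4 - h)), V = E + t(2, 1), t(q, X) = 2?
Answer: 1560/23 ≈ 67.826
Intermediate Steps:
E = -7/4 (E = -(6 - 1*(-1))/4 = -(6 + 1)/4 = -¼*7 = -7/4 ≈ -1.7500)
V = ¼ (V = -7/4 + 2 = ¼ ≈ 0.25000)
x(s) = 8*s² (x(s) = -(-8)*s² = 8*s²)
D(h) = -33/4 - h/4 (D(h) = -7 + (-1 + (-4 - h))/4 = -7 + (-5 - h)/4 = -7 + (-5/4 - h/4) = -33/4 - h/4)
-780/D(13) = -780/(-33/4 - ¼*13) = -780/(-33/4 - 13/4) = -780/(-23/2) = -780*(-2/23) = 1560/23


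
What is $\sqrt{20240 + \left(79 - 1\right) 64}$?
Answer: $4 \sqrt{1577} \approx 158.85$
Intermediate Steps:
$\sqrt{20240 + \left(79 - 1\right) 64} = \sqrt{20240 + 78 \cdot 64} = \sqrt{20240 + 4992} = \sqrt{25232} = 4 \sqrt{1577}$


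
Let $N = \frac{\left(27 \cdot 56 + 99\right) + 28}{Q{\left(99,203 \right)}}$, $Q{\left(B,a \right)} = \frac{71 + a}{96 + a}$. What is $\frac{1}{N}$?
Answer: $\frac{274}{490061} \approx 0.00055911$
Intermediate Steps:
$Q{\left(B,a \right)} = \frac{71 + a}{96 + a}$
$N = \frac{490061}{274}$ ($N = \frac{\left(27 \cdot 56 + 99\right) + 28}{\frac{1}{96 + 203} \left(71 + 203\right)} = \frac{\left(1512 + 99\right) + 28}{\frac{1}{299} \cdot 274} = \frac{1611 + 28}{\frac{1}{299} \cdot 274} = \frac{1639}{\frac{274}{299}} = 1639 \cdot \frac{299}{274} = \frac{490061}{274} \approx 1788.5$)
$\frac{1}{N} = \frac{1}{\frac{490061}{274}} = \frac{274}{490061}$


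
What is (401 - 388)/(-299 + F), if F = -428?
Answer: -13/727 ≈ -0.017882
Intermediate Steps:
(401 - 388)/(-299 + F) = (401 - 388)/(-299 - 428) = 13/(-727) = 13*(-1/727) = -13/727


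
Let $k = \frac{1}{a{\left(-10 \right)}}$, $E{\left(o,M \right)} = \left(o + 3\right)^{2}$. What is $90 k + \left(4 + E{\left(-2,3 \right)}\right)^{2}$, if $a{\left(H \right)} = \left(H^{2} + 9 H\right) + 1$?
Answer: $\frac{365}{11} \approx 33.182$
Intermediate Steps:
$E{\left(o,M \right)} = \left(3 + o\right)^{2}$
$a{\left(H \right)} = 1 + H^{2} + 9 H$
$k = \frac{1}{11}$ ($k = \frac{1}{1 + \left(-10\right)^{2} + 9 \left(-10\right)} = \frac{1}{1 + 100 - 90} = \frac{1}{11} \approx 0.090909$)
$90 k + \left(4 + E{\left(-2,3 \right)}\right)^{2} = 90 \cdot \frac{1}{11} + \left(4 + \left(3 - 2\right)^{2}\right)^{2} = \frac{90}{11} + \left(4 + 1^{2}\right)^{2} = \frac{90}{11} + \left(4 + 1\right)^{2} = \frac{90}{11} + 5^{2} = \frac{90}{11} + 25 = \frac{365}{11}$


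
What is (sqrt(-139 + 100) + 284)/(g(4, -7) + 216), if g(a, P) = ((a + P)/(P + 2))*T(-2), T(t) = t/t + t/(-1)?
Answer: 1420/1089 + 5*I*sqrt(39)/1089 ≈ 1.3039 + 0.028673*I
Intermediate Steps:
T(t) = 1 - t (T(t) = 1 + t*(-1) = 1 - t)
g(a, P) = 3*(P + a)/(2 + P) (g(a, P) = ((a + P)/(P + 2))*(1 - 1*(-2)) = ((P + a)/(2 + P))*(1 + 2) = ((P + a)/(2 + P))*3 = 3*(P + a)/(2 + P))
(sqrt(-139 + 100) + 284)/(g(4, -7) + 216) = (sqrt(-139 + 100) + 284)/(3*(-7 + 4)/(2 - 7) + 216) = (sqrt(-39) + 284)/(3*(-3)/(-5) + 216) = (I*sqrt(39) + 284)/(3*(-1/5)*(-3) + 216) = (284 + I*sqrt(39))/(9/5 + 216) = (284 + I*sqrt(39))/(1089/5) = (284 + I*sqrt(39))*(5/1089) = 1420/1089 + 5*I*sqrt(39)/1089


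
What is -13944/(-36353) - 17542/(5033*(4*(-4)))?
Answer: 125756197/209102456 ≈ 0.60141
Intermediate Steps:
-13944/(-36353) - 17542/(5033*(4*(-4))) = -13944*(-1/36353) - 17542/(5033*(-16)) = 13944/36353 - 17542/(-80528) = 13944/36353 - 17542*(-1/80528) = 13944/36353 + 1253/5752 = 125756197/209102456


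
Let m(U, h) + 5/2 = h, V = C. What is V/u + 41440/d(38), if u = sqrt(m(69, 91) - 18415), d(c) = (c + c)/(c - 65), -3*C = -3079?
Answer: -279720/19 - 3079*I*sqrt(73306)/109959 ≈ -14722.0 - 7.5814*I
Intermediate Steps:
C = 3079/3 (C = -1/3*(-3079) = 3079/3 ≈ 1026.3)
d(c) = 2*c/(-65 + c) (d(c) = (2*c)/(-65 + c) = 2*c/(-65 + c))
V = 3079/3 ≈ 1026.3
m(U, h) = -5/2 + h
u = I*sqrt(73306)/2 (u = sqrt((-5/2 + 91) - 18415) = sqrt(177/2 - 18415) = sqrt(-36653/2) = I*sqrt(73306)/2 ≈ 135.38*I)
V/u + 41440/d(38) = 3079/(3*((I*sqrt(73306)/2))) + 41440/((2*38/(-65 + 38))) = 3079*(-I*sqrt(73306)/36653)/3 + 41440/((2*38/(-27))) = -3079*I*sqrt(73306)/109959 + 41440/((2*38*(-1/27))) = -3079*I*sqrt(73306)/109959 + 41440/(-76/27) = -3079*I*sqrt(73306)/109959 + 41440*(-27/76) = -3079*I*sqrt(73306)/109959 - 279720/19 = -279720/19 - 3079*I*sqrt(73306)/109959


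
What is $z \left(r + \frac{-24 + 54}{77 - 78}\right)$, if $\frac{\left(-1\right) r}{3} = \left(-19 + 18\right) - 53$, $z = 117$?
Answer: $15444$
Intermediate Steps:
$r = 162$ ($r = - 3 \left(\left(-19 + 18\right) - 53\right) = - 3 \left(-1 - 53\right) = \left(-3\right) \left(-54\right) = 162$)
$z \left(r + \frac{-24 + 54}{77 - 78}\right) = 117 \left(162 + \frac{-24 + 54}{77 - 78}\right) = 117 \left(162 + \frac{30}{-1}\right) = 117 \left(162 + 30 \left(-1\right)\right) = 117 \left(162 - 30\right) = 117 \cdot 132 = 15444$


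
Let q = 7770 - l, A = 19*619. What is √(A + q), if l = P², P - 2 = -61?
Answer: 5*√642 ≈ 126.69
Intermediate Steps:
P = -59 (P = 2 - 61 = -59)
l = 3481 (l = (-59)² = 3481)
A = 11761
q = 4289 (q = 7770 - 1*3481 = 7770 - 3481 = 4289)
√(A + q) = √(11761 + 4289) = √16050 = 5*√642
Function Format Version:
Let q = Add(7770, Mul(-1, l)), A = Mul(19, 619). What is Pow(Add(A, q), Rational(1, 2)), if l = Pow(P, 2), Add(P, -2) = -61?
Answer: Mul(5, Pow(642, Rational(1, 2))) ≈ 126.69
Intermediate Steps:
P = -59 (P = Add(2, -61) = -59)
l = 3481 (l = Pow(-59, 2) = 3481)
A = 11761
q = 4289 (q = Add(7770, Mul(-1, 3481)) = Add(7770, -3481) = 4289)
Pow(Add(A, q), Rational(1, 2)) = Pow(Add(11761, 4289), Rational(1, 2)) = Pow(16050, Rational(1, 2)) = Mul(5, Pow(642, Rational(1, 2)))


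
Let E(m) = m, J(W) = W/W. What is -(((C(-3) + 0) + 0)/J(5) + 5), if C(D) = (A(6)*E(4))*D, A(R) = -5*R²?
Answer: -2165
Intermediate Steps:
J(W) = 1
C(D) = -720*D (C(D) = (-5*6²*4)*D = (-5*36*4)*D = (-180*4)*D = -720*D)
-(((C(-3) + 0) + 0)/J(5) + 5) = -(((-720*(-3) + 0) + 0)/1 + 5) = -(((2160 + 0) + 0)*1 + 5) = -((2160 + 0)*1 + 5) = -(2160*1 + 5) = -(2160 + 5) = -1*2165 = -2165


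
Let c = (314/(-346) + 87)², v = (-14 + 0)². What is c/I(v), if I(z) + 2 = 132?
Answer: 110915618/1945385 ≈ 57.015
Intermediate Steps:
v = 196 (v = (-14)² = 196)
I(z) = 130 (I(z) = -2 + 132 = 130)
c = 221831236/29929 (c = (314*(-1/346) + 87)² = (-157/173 + 87)² = (14894/173)² = 221831236/29929 ≈ 7411.9)
c/I(v) = (221831236/29929)/130 = (221831236/29929)*(1/130) = 110915618/1945385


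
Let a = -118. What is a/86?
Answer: -59/43 ≈ -1.3721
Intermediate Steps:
a/86 = -118/86 = -118*1/86 = -59/43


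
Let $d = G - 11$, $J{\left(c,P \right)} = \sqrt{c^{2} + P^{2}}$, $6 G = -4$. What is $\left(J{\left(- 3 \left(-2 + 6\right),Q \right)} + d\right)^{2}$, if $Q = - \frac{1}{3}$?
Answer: $\frac{\left(35 - \sqrt{1297}\right)^{2}}{9} \approx 0.11422$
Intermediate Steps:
$G = - \frac{2}{3}$ ($G = \frac{1}{6} \left(-4\right) = - \frac{2}{3} \approx -0.66667$)
$Q = - \frac{1}{3}$ ($Q = \left(-1\right) \frac{1}{3} = - \frac{1}{3} \approx -0.33333$)
$J{\left(c,P \right)} = \sqrt{P^{2} + c^{2}}$
$d = - \frac{35}{3}$ ($d = - \frac{2}{3} - 11 = - \frac{35}{3} \approx -11.667$)
$\left(J{\left(- 3 \left(-2 + 6\right),Q \right)} + d\right)^{2} = \left(\sqrt{\left(- \frac{1}{3}\right)^{2} + \left(- 3 \left(-2 + 6\right)\right)^{2}} - \frac{35}{3}\right)^{2} = \left(\sqrt{\frac{1}{9} + \left(\left(-3\right) 4\right)^{2}} - \frac{35}{3}\right)^{2} = \left(\sqrt{\frac{1}{9} + \left(-12\right)^{2}} - \frac{35}{3}\right)^{2} = \left(\sqrt{\frac{1}{9} + 144} - \frac{35}{3}\right)^{2} = \left(\sqrt{\frac{1297}{9}} - \frac{35}{3}\right)^{2} = \left(\frac{\sqrt{1297}}{3} - \frac{35}{3}\right)^{2} = \left(- \frac{35}{3} + \frac{\sqrt{1297}}{3}\right)^{2}$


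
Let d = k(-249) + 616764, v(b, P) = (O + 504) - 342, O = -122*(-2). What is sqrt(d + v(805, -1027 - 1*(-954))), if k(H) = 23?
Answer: 3*sqrt(68577) ≈ 785.62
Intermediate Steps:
O = 244
v(b, P) = 406 (v(b, P) = (244 + 504) - 342 = 748 - 342 = 406)
d = 616787 (d = 23 + 616764 = 616787)
sqrt(d + v(805, -1027 - 1*(-954))) = sqrt(616787 + 406) = sqrt(617193) = 3*sqrt(68577)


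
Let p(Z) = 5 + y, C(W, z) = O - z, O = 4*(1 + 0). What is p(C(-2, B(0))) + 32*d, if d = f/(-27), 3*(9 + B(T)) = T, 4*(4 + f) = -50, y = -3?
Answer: 194/9 ≈ 21.556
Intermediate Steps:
O = 4 (O = 4*1 = 4)
f = -33/2 (f = -4 + (¼)*(-50) = -4 - 25/2 = -33/2 ≈ -16.500)
B(T) = -9 + T/3
C(W, z) = 4 - z
d = 11/18 (d = -33/2/(-27) = -33/2*(-1/27) = 11/18 ≈ 0.61111)
p(Z) = 2 (p(Z) = 5 - 3 = 2)
p(C(-2, B(0))) + 32*d = 2 + 32*(11/18) = 2 + 176/9 = 194/9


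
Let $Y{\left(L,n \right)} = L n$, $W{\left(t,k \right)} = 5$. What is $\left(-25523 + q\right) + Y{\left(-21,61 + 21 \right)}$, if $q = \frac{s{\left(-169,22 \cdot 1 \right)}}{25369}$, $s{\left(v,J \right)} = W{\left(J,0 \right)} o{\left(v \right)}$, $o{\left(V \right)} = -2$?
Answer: $- \frac{691178415}{25369} \approx -27245.0$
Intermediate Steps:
$s{\left(v,J \right)} = -10$ ($s{\left(v,J \right)} = 5 \left(-2\right) = -10$)
$q = - \frac{10}{25369} \approx -0.00039418$
$\left(-25523 + q\right) + Y{\left(-21,61 + 21 \right)} = \left(-25523 - \frac{10}{25369}\right) - 21 \left(61 + 21\right) = - \frac{647492997}{25369} - 1722 = - \frac{691178415}{25369}$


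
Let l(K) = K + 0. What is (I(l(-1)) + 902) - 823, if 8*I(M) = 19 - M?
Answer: 163/2 ≈ 81.500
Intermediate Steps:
l(K) = K
I(M) = 19/8 - M/8 (I(M) = (19 - M)/8 = 19/8 - M/8)
(I(l(-1)) + 902) - 823 = ((19/8 - 1/8*(-1)) + 902) - 823 = ((19/8 + 1/8) + 902) - 823 = (5/2 + 902) - 823 = 1809/2 - 823 = 163/2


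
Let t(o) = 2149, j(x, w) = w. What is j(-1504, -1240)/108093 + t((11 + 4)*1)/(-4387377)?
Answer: -1890879779/158081580687 ≈ -0.011961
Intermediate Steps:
j(-1504, -1240)/108093 + t((11 + 4)*1)/(-4387377) = -1240/108093 + 2149/(-4387377) = -1240*1/108093 + 2149*(-1/4387377) = -1240/108093 - 2149/4387377 = -1890879779/158081580687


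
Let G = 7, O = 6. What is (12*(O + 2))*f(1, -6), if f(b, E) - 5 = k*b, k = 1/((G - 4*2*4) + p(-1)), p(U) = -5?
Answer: 2384/5 ≈ 476.80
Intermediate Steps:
k = -1/30 (k = 1/((7 - 4*2*4) - 5) = 1/((7 - 8*4) - 5) = 1/((7 - 1*32) - 5) = 1/((7 - 32) - 5) = 1/(-25 - 5) = 1/(-30) = -1/30 ≈ -0.033333)
f(b, E) = 5 - b/30
(12*(O + 2))*f(1, -6) = (12*(6 + 2))*(5 - 1/30*1) = (12*8)*(5 - 1/30) = 96*(149/30) = 2384/5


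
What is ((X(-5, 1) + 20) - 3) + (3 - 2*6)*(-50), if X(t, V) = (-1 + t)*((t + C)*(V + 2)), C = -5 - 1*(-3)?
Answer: 593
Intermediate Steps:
C = -2 (C = -5 + 3 = -2)
X(t, V) = (-1 + t)*(-2 + t)*(2 + V) (X(t, V) = (-1 + t)*((t - 2)*(V + 2)) = (-1 + t)*((-2 + t)*(2 + V)) = (-1 + t)*(-2 + t)*(2 + V))
((X(-5, 1) + 20) - 3) + (3 - 2*6)*(-50) = (((4 - 6*(-5) + 2*1 + 2*(-5)² + 1*(-5)² - 3*1*(-5)) + 20) - 3) + (3 - 2*6)*(-50) = (((4 + 30 + 2 + 2*25 + 1*25 + 15) + 20) - 3) + (3 - 12)*(-50) = (((4 + 30 + 2 + 50 + 25 + 15) + 20) - 3) - 9*(-50) = ((126 + 20) - 3) + 450 = (146 - 3) + 450 = 143 + 450 = 593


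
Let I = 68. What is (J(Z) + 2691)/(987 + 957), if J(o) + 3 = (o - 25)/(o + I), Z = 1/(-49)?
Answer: 4476251/3237732 ≈ 1.3825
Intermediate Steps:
Z = -1/49 ≈ -0.020408
J(o) = -3 + (-25 + o)/(68 + o) (J(o) = -3 + (o - 25)/(o + 68) = -3 + (-25 + o)/(68 + o))
(J(Z) + 2691)/(987 + 957) = ((-229 - 2*(-1/49))/(68 - 1/49) + 2691)/(987 + 957) = ((-229 + 2/49)/(3331/49) + 2691)/1944 = ((49/3331)*(-11219/49) + 2691)*(1/1944) = (-11219/3331 + 2691)*(1/1944) = (8952502/3331)*(1/1944) = 4476251/3237732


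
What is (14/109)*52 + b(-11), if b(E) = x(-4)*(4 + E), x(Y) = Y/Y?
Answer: -35/109 ≈ -0.32110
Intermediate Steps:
x(Y) = 1
b(E) = 4 + E (b(E) = 1*(4 + E) = 4 + E)
(14/109)*52 + b(-11) = (14/109)*52 + (4 - 11) = (14*(1/109))*52 - 7 = (14/109)*52 - 7 = 728/109 - 7 = -35/109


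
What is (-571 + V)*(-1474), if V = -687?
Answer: 1854292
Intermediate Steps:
(-571 + V)*(-1474) = (-571 - 687)*(-1474) = -1258*(-1474) = 1854292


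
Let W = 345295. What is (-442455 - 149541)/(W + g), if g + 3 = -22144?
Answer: -49333/26929 ≈ -1.8320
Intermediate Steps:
g = -22147 (g = -3 - 22144 = -22147)
(-442455 - 149541)/(W + g) = (-442455 - 149541)/(345295 - 22147) = -591996/323148 = -591996*1/323148 = -49333/26929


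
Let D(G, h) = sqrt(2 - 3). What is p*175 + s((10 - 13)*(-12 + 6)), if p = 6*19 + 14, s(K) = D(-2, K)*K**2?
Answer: 22400 + 324*I ≈ 22400.0 + 324.0*I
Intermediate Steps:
D(G, h) = I (D(G, h) = sqrt(-1) = I)
s(K) = I*K**2
p = 128 (p = 114 + 14 = 128)
p*175 + s((10 - 13)*(-12 + 6)) = 128*175 + I*((10 - 13)*(-12 + 6))**2 = 22400 + I*(-3*(-6))**2 = 22400 + I*18**2 = 22400 + I*324 = 22400 + 324*I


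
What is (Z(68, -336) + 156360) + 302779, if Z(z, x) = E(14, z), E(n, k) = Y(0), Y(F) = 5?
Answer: 459144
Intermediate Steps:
E(n, k) = 5
Z(z, x) = 5
(Z(68, -336) + 156360) + 302779 = (5 + 156360) + 302779 = 156365 + 302779 = 459144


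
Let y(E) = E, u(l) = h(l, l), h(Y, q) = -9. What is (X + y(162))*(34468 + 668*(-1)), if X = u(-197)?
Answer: 5171400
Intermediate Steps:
u(l) = -9
X = -9
(X + y(162))*(34468 + 668*(-1)) = (-9 + 162)*(34468 + 668*(-1)) = 153*(34468 - 668) = 153*33800 = 5171400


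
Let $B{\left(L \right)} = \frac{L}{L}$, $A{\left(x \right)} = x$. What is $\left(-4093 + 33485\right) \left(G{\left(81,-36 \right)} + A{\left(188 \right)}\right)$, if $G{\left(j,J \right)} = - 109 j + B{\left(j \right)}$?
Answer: $-253946880$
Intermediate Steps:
$B{\left(L \right)} = 1$
$G{\left(j,J \right)} = 1 - 109 j$ ($G{\left(j,J \right)} = - 109 j + 1 = 1 - 109 j$)
$\left(-4093 + 33485\right) \left(G{\left(81,-36 \right)} + A{\left(188 \right)}\right) = \left(-4093 + 33485\right) \left(\left(1 - 8829\right) + 188\right) = 29392 \left(\left(1 - 8829\right) + 188\right) = 29392 \left(-8828 + 188\right) = 29392 \left(-8640\right) = -253946880$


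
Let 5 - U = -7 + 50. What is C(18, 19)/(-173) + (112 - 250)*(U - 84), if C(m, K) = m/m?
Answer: 2912627/173 ≈ 16836.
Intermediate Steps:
U = -38 (U = 5 - (-7 + 50) = 5 - 1*43 = 5 - 43 = -38)
C(m, K) = 1
C(18, 19)/(-173) + (112 - 250)*(U - 84) = 1/(-173) + (112 - 250)*(-38 - 84) = 1*(-1/173) - 138*(-122) = -1/173 + 16836 = 2912627/173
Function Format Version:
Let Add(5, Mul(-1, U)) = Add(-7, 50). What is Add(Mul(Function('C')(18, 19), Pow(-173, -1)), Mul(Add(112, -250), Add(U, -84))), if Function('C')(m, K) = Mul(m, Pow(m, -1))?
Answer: Rational(2912627, 173) ≈ 16836.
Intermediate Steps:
U = -38 (U = Add(5, Mul(-1, Add(-7, 50))) = Add(5, Mul(-1, 43)) = Add(5, -43) = -38)
Function('C')(m, K) = 1
Add(Mul(Function('C')(18, 19), Pow(-173, -1)), Mul(Add(112, -250), Add(U, -84))) = Add(Mul(1, Pow(-173, -1)), Mul(Add(112, -250), Add(-38, -84))) = Add(Mul(1, Rational(-1, 173)), Mul(-138, -122)) = Add(Rational(-1, 173), 16836) = Rational(2912627, 173)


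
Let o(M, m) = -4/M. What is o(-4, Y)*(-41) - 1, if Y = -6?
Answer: -42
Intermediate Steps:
o(-4, Y)*(-41) - 1 = -4/(-4)*(-41) - 1 = -4*(-¼)*(-41) - 1 = 1*(-41) - 1 = -41 - 1 = -42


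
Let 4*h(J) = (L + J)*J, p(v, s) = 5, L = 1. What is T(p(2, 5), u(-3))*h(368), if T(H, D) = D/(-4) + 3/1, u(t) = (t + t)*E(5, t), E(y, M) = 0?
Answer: 101844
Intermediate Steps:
h(J) = J*(1 + J)/4 (h(J) = ((1 + J)*J)/4 = (J*(1 + J))/4 = J*(1 + J)/4)
u(t) = 0 (u(t) = (t + t)*0 = (2*t)*0 = 0)
T(H, D) = 3 - D/4 (T(H, D) = D*(-¼) + 3*1 = -D/4 + 3 = 3 - D/4)
T(p(2, 5), u(-3))*h(368) = (3 - ¼*0)*((¼)*368*(1 + 368)) = (3 + 0)*((¼)*368*369) = 3*33948 = 101844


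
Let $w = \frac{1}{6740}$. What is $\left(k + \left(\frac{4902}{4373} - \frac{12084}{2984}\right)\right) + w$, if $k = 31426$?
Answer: $\frac{345459260939919}{10993809460} \approx 31423.0$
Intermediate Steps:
$w = \frac{1}{6740} \approx 0.00014837$
$\left(k + \left(\frac{4902}{4373} - \frac{12084}{2984}\right)\right) + w = \left(31426 + \left(\frac{4902}{4373} - \frac{12084}{2984}\right)\right) + \frac{1}{6740} = \left(31426 + \left(4902 \cdot \frac{1}{4373} - \frac{3021}{746}\right)\right) + \frac{1}{6740} = \left(31426 + \left(\frac{4902}{4373} - \frac{3021}{746}\right)\right) + \frac{1}{6740} = \left(31426 - \frac{9553941}{3262258}\right) + \frac{1}{6740} = \frac{102510165967}{3262258} + \frac{1}{6740} = \frac{345459260939919}{10993809460}$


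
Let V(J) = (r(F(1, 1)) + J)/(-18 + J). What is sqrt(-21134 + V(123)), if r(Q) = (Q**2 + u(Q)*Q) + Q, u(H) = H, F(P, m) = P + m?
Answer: I*sqrt(4754865)/15 ≈ 145.37*I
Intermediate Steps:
r(Q) = Q + 2*Q**2 (r(Q) = (Q**2 + Q*Q) + Q = (Q**2 + Q**2) + Q = 2*Q**2 + Q = Q + 2*Q**2)
V(J) = (10 + J)/(-18 + J) (V(J) = ((1 + 1)*(1 + 2*(1 + 1)) + J)/(-18 + J) = (2*(1 + 2*2) + J)/(-18 + J) = (2*(1 + 4) + J)/(-18 + J) = (2*5 + J)/(-18 + J) = (10 + J)/(-18 + J))
sqrt(-21134 + V(123)) = sqrt(-21134 + (10 + 123)/(-18 + 123)) = sqrt(-21134 + 133/105) = sqrt(-21134 + (1/105)*133) = sqrt(-21134 + 19/15) = sqrt(-316991/15) = I*sqrt(4754865)/15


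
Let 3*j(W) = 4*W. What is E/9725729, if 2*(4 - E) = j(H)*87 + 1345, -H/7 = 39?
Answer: 30331/19451458 ≈ 0.0015593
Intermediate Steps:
H = -273 (H = -7*39 = -273)
j(W) = 4*W/3 (j(W) = (4*W)/3 = 4*W/3)
E = 30331/2 (E = 4 - (((4/3)*(-273))*87 + 1345)/2 = 4 - (-364*87 + 1345)/2 = 4 - (-31668 + 1345)/2 = 4 - ½*(-30323) = 4 + 30323/2 = 30331/2 ≈ 15166.)
E/9725729 = (30331/2)/9725729 = (30331/2)*(1/9725729) = 30331/19451458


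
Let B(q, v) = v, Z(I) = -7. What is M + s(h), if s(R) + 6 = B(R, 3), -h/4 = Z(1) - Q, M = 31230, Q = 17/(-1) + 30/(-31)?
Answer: 31227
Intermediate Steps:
Q = -557/31 (Q = 17*(-1) + 30*(-1/31) = -17 - 30/31 = -557/31 ≈ -17.968)
h = -1360/31 (h = -4*(-7 - 1*(-557/31)) = -4*(-7 + 557/31) = -4*340/31 = -1360/31 ≈ -43.871)
s(R) = -3 (s(R) = -6 + 3 = -3)
M + s(h) = 31230 - 3 = 31227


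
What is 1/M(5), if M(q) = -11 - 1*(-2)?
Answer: -⅑ ≈ -0.11111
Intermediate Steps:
M(q) = -9 (M(q) = -11 + 2 = -9)
1/M(5) = 1/(-9) = -⅑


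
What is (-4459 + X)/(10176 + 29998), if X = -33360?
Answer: -37819/40174 ≈ -0.94138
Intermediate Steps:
(-4459 + X)/(10176 + 29998) = (-4459 - 33360)/(10176 + 29998) = -37819/40174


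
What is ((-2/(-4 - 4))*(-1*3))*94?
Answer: -141/2 ≈ -70.500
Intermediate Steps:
((-2/(-4 - 4))*(-1*3))*94 = ((-2/(-8))*(-3))*94 = (-1/8*(-2)*(-3))*94 = ((1/4)*(-3))*94 = -3/4*94 = -141/2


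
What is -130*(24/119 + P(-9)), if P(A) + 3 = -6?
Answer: 136110/119 ≈ 1143.8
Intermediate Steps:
P(A) = -9 (P(A) = -3 - 6 = -9)
-130*(24/119 + P(-9)) = -130*(24/119 - 9) = -130*(-1047/119) = 136110/119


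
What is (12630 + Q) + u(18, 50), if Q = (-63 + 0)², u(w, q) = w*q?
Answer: 17499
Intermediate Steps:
u(w, q) = q*w
Q = 3969 (Q = (-63)² = 3969)
(12630 + Q) + u(18, 50) = (12630 + 3969) + 50*18 = 16599 + 900 = 17499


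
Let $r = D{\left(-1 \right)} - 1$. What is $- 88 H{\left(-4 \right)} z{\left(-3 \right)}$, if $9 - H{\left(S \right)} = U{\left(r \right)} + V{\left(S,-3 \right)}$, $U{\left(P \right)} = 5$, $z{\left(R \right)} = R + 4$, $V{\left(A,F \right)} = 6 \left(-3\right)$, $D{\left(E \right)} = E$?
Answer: $-1936$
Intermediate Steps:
$V{\left(A,F \right)} = -18$
$z{\left(R \right)} = 4 + R$
$r = -2$ ($r = -1 - 1 = -2$)
$H{\left(S \right)} = 22$ ($H{\left(S \right)} = 9 - \left(5 - 18\right) = 9 - -13 = 9 + 13 = 22$)
$- 88 H{\left(-4 \right)} z{\left(-3 \right)} = \left(-88\right) 22 \left(4 - 3\right) = \left(-1936\right) 1 = -1936$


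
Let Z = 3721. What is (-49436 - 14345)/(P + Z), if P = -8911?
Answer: 63781/5190 ≈ 12.289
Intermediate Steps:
(-49436 - 14345)/(P + Z) = (-49436 - 14345)/(-8911 + 3721) = -63781/(-5190) = -63781*(-1/5190) = 63781/5190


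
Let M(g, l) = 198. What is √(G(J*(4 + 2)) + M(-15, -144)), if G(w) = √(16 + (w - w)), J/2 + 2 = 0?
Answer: √202 ≈ 14.213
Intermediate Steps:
J = -4 (J = -4 + 2*0 = -4 + 0 = -4)
G(w) = 4 (G(w) = √(16 + 0) = √16 = 4)
√(G(J*(4 + 2)) + M(-15, -144)) = √(4 + 198) = √202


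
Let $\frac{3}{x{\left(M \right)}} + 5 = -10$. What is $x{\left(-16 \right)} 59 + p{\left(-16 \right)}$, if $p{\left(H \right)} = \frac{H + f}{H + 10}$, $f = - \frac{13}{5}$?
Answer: $- \frac{87}{10} \approx -8.7$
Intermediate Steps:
$x{\left(M \right)} = - \frac{1}{5}$ ($x{\left(M \right)} = \frac{3}{-5 - 10} = \frac{3}{-15} = 3 \left(- \frac{1}{15}\right) = - \frac{1}{5}$)
$f = - \frac{13}{5}$ ($f = \left(-13\right) \frac{1}{5} = - \frac{13}{5} \approx -2.6$)
$p{\left(H \right)} = \frac{- \frac{13}{5} + H}{10 + H}$ ($p{\left(H \right)} = \frac{H - \frac{13}{5}}{H + 10} = \frac{- \frac{13}{5} + H}{10 + H}$)
$x{\left(-16 \right)} 59 + p{\left(-16 \right)} = \left(- \frac{1}{5}\right) 59 + \frac{- \frac{13}{5} - 16}{10 - 16} = - \frac{59}{5} + \frac{1}{-6} \left(- \frac{93}{5}\right) = - \frac{59}{5} - - \frac{31}{10} = - \frac{59}{5} + \frac{31}{10} = - \frac{87}{10}$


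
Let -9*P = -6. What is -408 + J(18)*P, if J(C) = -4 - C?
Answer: -1268/3 ≈ -422.67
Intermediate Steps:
P = 2/3 (P = -1/9*(-6) = 2/3 ≈ 0.66667)
-408 + J(18)*P = -408 + (-4 - 1*18)*(2/3) = -408 + (-4 - 18)*(2/3) = -408 - 22*2/3 = -408 - 44/3 = -1268/3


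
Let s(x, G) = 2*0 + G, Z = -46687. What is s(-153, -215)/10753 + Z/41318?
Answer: -510908681/444292454 ≈ -1.1499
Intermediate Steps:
s(x, G) = G (s(x, G) = 0 + G = G)
s(-153, -215)/10753 + Z/41318 = -215/10753 - 46687/41318 = -510908681/444292454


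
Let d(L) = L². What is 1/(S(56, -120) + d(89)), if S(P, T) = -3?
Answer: 1/7918 ≈ 0.00012629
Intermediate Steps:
1/(S(56, -120) + d(89)) = 1/(-3 + 89²) = 1/(-3 + 7921) = 1/7918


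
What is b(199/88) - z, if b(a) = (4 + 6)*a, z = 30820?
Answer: -1355085/44 ≈ -30797.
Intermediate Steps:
b(a) = 10*a
b(199/88) - z = 10*(199/88) - 1*30820 = 10*(199*(1/88)) - 30820 = 10*(199/88) - 30820 = 995/44 - 30820 = -1355085/44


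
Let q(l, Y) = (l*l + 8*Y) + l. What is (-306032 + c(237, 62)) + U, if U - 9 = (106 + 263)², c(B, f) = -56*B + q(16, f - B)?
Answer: -184262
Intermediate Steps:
q(l, Y) = l + l² + 8*Y (q(l, Y) = (l² + 8*Y) + l = l + l² + 8*Y)
c(B, f) = 272 - 64*B + 8*f (c(B, f) = -56*B + (16 + 16² + 8*(f - B)) = -56*B + (16 + 256 + (-8*B + 8*f)) = -56*B + (272 - 8*B + 8*f) = 272 - 64*B + 8*f)
U = 136170 (U = 9 + (106 + 263)² = 9 + 369² = 9 + 136161 = 136170)
(-306032 + c(237, 62)) + U = (-306032 + (272 - 64*237 + 8*62)) + 136170 = (-306032 + (272 - 15168 + 496)) + 136170 = (-306032 - 14400) + 136170 = -320432 + 136170 = -184262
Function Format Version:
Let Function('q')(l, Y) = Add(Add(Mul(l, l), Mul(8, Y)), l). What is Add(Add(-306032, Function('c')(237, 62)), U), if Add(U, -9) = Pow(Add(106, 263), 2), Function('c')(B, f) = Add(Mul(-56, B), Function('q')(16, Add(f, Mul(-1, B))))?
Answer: -184262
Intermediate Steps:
Function('q')(l, Y) = Add(l, Pow(l, 2), Mul(8, Y)) (Function('q')(l, Y) = Add(Add(Pow(l, 2), Mul(8, Y)), l) = Add(l, Pow(l, 2), Mul(8, Y)))
Function('c')(B, f) = Add(272, Mul(-64, B), Mul(8, f)) (Function('c')(B, f) = Add(Mul(-56, B), Add(16, Pow(16, 2), Mul(8, Add(f, Mul(-1, B))))) = Add(Mul(-56, B), Add(16, 256, Add(Mul(-8, B), Mul(8, f)))) = Add(Mul(-56, B), Add(272, Mul(-8, B), Mul(8, f))) = Add(272, Mul(-64, B), Mul(8, f)))
U = 136170 (U = Add(9, Pow(Add(106, 263), 2)) = Add(9, Pow(369, 2)) = Add(9, 136161) = 136170)
Add(Add(-306032, Function('c')(237, 62)), U) = Add(Add(-306032, Add(272, Mul(-64, 237), Mul(8, 62))), 136170) = Add(Add(-306032, Add(272, -15168, 496)), 136170) = Add(Add(-306032, -14400), 136170) = Add(-320432, 136170) = -184262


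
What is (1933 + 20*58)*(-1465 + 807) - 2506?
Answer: -2037700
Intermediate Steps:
(1933 + 20*58)*(-1465 + 807) - 2506 = (1933 + 1160)*(-658) - 2506 = 3093*(-658) - 2506 = -2035194 - 2506 = -2037700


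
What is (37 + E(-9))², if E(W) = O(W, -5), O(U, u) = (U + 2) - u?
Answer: 1225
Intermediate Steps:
O(U, u) = 2 + U - u (O(U, u) = (2 + U) - u = 2 + U - u)
E(W) = 7 + W (E(W) = 2 + W - 1*(-5) = 2 + W + 5 = 7 + W)
(37 + E(-9))² = (37 + (7 - 9))² = (37 - 2)² = 35² = 1225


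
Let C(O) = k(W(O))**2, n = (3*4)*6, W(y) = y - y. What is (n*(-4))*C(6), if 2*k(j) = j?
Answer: 0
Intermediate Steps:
W(y) = 0
n = 72 (n = 12*6 = 72)
k(j) = j/2
C(O) = 0 (C(O) = ((1/2)*0)**2 = 0**2 = 0)
(n*(-4))*C(6) = (72*(-4))*0 = -288*0 = 0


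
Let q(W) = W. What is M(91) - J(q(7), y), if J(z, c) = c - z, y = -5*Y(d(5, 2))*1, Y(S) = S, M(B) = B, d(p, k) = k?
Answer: 108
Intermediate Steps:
y = -10 (y = -5*2*1 = -10*1 = -10)
M(91) - J(q(7), y) = 91 - (-10 - 1*7) = 91 - (-10 - 7) = 91 - 1*(-17) = 91 + 17 = 108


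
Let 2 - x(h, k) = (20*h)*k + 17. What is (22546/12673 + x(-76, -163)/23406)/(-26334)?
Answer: 373191557/1115900383356 ≈ 0.00033443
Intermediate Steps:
x(h, k) = -15 - 20*h*k (x(h, k) = 2 - ((20*h)*k + 17) = 2 - (20*h*k + 17) = 2 - (17 + 20*h*k) = 2 + (-17 - 20*h*k) = -15 - 20*h*k)
(22546/12673 + x(-76, -163)/23406)/(-26334) = (22546/12673 + (-15 - 20*(-76)*(-163))/23406)/(-26334) = (22546*(1/12673) + (-15 - 247760)*(1/23406))*(-1/26334) = (22546/12673 - 247775*1/23406)*(-1/26334) = (22546/12673 - 247775/23406)*(-1/26334) = -2612340899/296624238*(-1/26334) = 373191557/1115900383356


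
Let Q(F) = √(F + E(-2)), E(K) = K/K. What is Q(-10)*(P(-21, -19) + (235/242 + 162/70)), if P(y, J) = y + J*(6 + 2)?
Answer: -4312449*I/8470 ≈ -509.14*I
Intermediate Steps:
E(K) = 1
P(y, J) = y + 8*J (P(y, J) = y + J*8 = y + 8*J)
Q(F) = √(1 + F) (Q(F) = √(F + 1) = √(1 + F))
Q(-10)*(P(-21, -19) + (235/242 + 162/70)) = √(1 - 10)*((-21 + 8*(-19)) + (235/242 + 162/70)) = √(-9)*((-21 - 152) + (235*(1/242) + 162*(1/70))) = (3*I)*(-173 + (235/242 + 81/35)) = (3*I)*(-173 + 27827/8470) = (3*I)*(-1437483/8470) = -4312449*I/8470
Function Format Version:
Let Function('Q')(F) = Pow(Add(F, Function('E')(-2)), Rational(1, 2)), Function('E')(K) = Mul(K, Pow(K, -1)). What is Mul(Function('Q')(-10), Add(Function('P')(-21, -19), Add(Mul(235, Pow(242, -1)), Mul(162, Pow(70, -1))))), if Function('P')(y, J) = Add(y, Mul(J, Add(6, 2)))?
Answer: Mul(Rational(-4312449, 8470), I) ≈ Mul(-509.14, I)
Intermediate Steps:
Function('E')(K) = 1
Function('P')(y, J) = Add(y, Mul(8, J)) (Function('P')(y, J) = Add(y, Mul(J, 8)) = Add(y, Mul(8, J)))
Function('Q')(F) = Pow(Add(1, F), Rational(1, 2)) (Function('Q')(F) = Pow(Add(F, 1), Rational(1, 2)) = Pow(Add(1, F), Rational(1, 2)))
Mul(Function('Q')(-10), Add(Function('P')(-21, -19), Add(Mul(235, Pow(242, -1)), Mul(162, Pow(70, -1))))) = Mul(Pow(Add(1, -10), Rational(1, 2)), Add(Add(-21, Mul(8, -19)), Add(Mul(235, Pow(242, -1)), Mul(162, Pow(70, -1))))) = Mul(Pow(-9, Rational(1, 2)), Add(Add(-21, -152), Add(Mul(235, Rational(1, 242)), Mul(162, Rational(1, 70))))) = Mul(Mul(3, I), Add(-173, Add(Rational(235, 242), Rational(81, 35)))) = Mul(Mul(3, I), Add(-173, Rational(27827, 8470))) = Mul(Mul(3, I), Rational(-1437483, 8470)) = Mul(Rational(-4312449, 8470), I)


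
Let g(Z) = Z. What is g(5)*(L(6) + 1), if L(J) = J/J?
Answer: 10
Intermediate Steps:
L(J) = 1
g(5)*(L(6) + 1) = 5*(1 + 1) = 5*2 = 10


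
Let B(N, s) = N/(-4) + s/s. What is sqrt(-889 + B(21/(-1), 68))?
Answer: I*sqrt(3531)/2 ≈ 29.711*I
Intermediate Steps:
B(N, s) = 1 - N/4 (B(N, s) = N*(-1/4) + 1 = -N/4 + 1 = 1 - N/4)
sqrt(-889 + B(21/(-1), 68)) = sqrt(-889 + (1 - 21/(4*(-1)))) = sqrt(-889 + (1 - 21*(-1)/4)) = sqrt(-889 + (1 - 1/4*(-21))) = sqrt(-889 + (1 + 21/4)) = sqrt(-889 + 25/4) = sqrt(-3531/4) = I*sqrt(3531)/2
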